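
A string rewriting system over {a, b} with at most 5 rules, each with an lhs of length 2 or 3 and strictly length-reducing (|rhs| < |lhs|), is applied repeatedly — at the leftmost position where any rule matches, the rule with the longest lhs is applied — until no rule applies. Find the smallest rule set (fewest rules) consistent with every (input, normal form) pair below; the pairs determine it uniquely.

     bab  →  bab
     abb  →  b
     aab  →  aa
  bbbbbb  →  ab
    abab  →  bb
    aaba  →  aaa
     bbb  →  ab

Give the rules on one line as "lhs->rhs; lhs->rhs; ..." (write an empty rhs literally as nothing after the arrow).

aab->aa; aba->b; abb->b; bbb->ab

  | bab
  | abb => b
  | aab => aa
  | bbbbbb => abbbb => bbb => ab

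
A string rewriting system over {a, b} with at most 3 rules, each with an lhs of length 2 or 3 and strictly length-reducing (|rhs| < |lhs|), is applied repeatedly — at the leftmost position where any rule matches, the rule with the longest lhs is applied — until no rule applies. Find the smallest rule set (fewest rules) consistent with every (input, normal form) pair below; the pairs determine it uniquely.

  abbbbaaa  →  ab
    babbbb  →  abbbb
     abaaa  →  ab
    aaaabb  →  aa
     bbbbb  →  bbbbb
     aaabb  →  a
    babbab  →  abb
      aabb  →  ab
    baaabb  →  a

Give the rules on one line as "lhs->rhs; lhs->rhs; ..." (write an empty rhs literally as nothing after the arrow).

aab->a; aba->ab; ba->a

  | abbbbaaa => abbbaaa => abbaaa => abaaa => abaa => aba => ab
  | babbbb => abbbb
  | abaaa => abaa => aba => ab
  | aaaabb => aaab => aa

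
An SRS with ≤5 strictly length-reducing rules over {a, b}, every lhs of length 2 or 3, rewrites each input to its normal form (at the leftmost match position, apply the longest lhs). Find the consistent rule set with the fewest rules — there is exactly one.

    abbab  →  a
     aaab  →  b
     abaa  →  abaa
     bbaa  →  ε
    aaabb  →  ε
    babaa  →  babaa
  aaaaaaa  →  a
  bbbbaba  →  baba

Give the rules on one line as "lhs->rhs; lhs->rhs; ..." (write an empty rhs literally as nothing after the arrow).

  | abbab => abbb => a
  | aaab => b
  | abaa
  | bbaa => bba => bb => ε

aaa->; bb->; bba->bb; bbb->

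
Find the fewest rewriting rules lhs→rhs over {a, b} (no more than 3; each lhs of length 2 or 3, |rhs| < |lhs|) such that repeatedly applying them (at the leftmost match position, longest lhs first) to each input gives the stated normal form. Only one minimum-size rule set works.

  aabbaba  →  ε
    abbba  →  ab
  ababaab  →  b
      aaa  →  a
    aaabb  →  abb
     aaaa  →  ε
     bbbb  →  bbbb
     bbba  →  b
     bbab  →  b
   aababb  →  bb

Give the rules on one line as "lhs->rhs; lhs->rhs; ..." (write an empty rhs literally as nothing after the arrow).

aa->; ba->; bba->

  | aabbaba => bbaba => ba => ε
  | abbba => ab
  | ababaab => abaab => aab => b
  | aaa => a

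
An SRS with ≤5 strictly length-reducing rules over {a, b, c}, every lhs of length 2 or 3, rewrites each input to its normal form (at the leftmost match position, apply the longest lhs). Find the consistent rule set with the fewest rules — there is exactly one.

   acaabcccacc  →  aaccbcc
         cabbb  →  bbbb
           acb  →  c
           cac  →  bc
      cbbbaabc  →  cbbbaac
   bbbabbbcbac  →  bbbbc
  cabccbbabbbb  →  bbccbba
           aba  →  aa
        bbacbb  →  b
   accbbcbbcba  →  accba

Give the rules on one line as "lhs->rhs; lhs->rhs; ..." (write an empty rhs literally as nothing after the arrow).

  | acaabcccacc => ababcccacc => aabcccacc => aacccacc => aaccbcc
  | cabbb => bbbb
  | acb => c
  | cac => bc

ab->a; acb->c; bcb->; ca->b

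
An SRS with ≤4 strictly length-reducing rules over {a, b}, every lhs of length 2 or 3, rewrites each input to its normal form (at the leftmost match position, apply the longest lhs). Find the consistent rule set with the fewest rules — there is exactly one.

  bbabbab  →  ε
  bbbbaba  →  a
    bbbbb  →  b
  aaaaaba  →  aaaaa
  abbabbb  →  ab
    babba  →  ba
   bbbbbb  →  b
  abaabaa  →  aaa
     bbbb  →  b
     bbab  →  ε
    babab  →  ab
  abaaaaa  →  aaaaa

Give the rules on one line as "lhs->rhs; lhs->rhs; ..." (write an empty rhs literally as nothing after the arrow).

  | bbabbab => babbab => bab => ε
  | bbbbaba => bbbaba => bbaba => baba => a
  | bbbbb => bbbb => bbb => bb => b
  | aaaaaba => aaaaa

aba->a; bab->; bb->b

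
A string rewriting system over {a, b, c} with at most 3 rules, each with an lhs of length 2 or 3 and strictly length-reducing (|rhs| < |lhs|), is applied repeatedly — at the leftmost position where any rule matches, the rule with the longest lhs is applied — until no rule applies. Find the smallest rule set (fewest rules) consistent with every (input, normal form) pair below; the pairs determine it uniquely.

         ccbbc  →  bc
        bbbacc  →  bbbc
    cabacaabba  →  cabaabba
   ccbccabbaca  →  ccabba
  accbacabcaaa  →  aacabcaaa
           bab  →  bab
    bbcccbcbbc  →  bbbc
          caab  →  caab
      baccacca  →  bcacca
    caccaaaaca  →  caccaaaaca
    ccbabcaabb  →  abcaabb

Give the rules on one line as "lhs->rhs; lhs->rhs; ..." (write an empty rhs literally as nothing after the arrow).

  | ccbbc => bc
  | bbbacc => bbbc
  | cabacaabba => cabaabba
  | ccbccabbaca => ccabbaca => ccabba

bac->b; ccb->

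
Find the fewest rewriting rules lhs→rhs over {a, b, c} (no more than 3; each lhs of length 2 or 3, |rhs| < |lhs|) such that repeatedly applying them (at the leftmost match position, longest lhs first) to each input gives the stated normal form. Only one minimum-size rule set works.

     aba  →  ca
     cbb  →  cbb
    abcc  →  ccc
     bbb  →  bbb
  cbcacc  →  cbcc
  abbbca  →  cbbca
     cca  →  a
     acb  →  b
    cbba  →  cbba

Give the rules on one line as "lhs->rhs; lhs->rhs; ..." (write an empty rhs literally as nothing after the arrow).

  | aba => ca
  | cbb
  | abcc => ccc
  | bbb

ab->c; ac->; cca->a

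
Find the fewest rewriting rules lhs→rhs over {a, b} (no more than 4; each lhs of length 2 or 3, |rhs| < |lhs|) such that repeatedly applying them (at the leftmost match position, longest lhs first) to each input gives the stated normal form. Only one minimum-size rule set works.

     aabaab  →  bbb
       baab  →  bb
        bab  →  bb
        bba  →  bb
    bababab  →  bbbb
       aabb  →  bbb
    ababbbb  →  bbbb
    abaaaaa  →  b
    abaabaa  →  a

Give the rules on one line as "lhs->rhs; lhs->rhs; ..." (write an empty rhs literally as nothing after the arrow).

  | aabaab => bbaab => bbab => bbb
  | baab => bab => bb
  | bab => bb
  | bba => bb

aa->b; aba->; ba->b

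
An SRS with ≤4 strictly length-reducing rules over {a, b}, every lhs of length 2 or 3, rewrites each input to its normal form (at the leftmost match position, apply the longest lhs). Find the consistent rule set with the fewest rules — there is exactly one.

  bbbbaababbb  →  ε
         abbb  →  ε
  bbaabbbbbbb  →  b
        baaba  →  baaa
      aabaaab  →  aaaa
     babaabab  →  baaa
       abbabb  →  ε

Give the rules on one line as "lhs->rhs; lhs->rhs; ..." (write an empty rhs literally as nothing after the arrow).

  | bbbbaababbb => bbaababbb => aababbb => aaabbb => aabb => ab => ε
  | abbb => bb => ε
  | bbaabbbbbbb => aabbbbbbb => abbbbbb => bbbbb => bbb => b
  | baaba => baaa

ab->; aba->aa; bb->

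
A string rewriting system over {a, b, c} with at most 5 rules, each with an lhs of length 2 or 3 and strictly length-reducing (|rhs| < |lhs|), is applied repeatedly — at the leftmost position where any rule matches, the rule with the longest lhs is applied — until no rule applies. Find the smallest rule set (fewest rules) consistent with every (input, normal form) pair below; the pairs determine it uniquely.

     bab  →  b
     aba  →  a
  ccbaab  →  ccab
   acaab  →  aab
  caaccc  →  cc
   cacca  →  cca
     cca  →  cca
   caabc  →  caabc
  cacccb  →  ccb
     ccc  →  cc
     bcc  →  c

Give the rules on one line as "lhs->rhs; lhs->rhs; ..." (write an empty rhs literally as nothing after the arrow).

  | bab => b
  | aba => a
  | ccbaab => ccab
  | acaab => aab

ac->; ba->; bcc->c; ccc->cc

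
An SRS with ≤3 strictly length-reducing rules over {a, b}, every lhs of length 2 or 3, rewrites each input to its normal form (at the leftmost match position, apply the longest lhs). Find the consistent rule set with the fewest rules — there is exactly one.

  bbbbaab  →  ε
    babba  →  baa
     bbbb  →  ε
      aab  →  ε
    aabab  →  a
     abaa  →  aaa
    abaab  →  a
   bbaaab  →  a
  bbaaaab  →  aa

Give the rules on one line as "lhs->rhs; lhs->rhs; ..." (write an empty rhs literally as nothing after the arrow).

aab->; ab->a; bb->

  | bbbbaab => bbaab => aab => ε
  | babba => baba => baa
  | bbbb => bb => ε
  | aab => ε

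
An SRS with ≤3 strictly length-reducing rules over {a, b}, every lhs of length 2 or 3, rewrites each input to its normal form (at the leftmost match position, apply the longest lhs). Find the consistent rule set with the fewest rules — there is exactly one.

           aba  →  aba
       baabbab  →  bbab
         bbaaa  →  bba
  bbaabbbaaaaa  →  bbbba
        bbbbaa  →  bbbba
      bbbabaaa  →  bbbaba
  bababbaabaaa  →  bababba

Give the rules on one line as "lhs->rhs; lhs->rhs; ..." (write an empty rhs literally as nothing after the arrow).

aa->a; aab->

  | aba
  | baabbab => bbab
  | bbaaa => bbaa => bba
  | bbaabbbaaaaa => bbbbaaaaa => bbbbaaaa => bbbbaaa => bbbbaa => bbbba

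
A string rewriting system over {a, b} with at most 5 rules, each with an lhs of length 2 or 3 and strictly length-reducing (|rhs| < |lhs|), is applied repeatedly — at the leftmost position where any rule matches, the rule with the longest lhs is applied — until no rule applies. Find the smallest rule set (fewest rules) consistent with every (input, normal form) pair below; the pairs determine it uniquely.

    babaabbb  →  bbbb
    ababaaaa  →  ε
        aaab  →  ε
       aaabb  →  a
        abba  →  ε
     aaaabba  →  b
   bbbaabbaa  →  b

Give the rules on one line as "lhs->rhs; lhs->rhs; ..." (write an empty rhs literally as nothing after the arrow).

  | babaabbb => baabbb => bbbb
  | ababaaaa => abaaaa => aaaa => aa => ε
  | aaab => ab => ε
  | aaabb => abb => a

aa->; ab->; abb->a; bba->b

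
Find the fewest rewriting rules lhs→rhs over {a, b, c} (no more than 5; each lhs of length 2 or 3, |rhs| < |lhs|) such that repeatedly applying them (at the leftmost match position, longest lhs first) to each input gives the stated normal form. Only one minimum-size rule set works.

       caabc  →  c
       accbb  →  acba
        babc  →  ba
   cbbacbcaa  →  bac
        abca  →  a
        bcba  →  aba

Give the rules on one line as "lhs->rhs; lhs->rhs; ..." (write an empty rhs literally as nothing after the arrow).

  | caabc => cabc => cbc => ca => c
  | accbb => acba
  | babc => baa => ba
  | cbbacbcaa => baacbcaa => bacbcaa => bacaaa => bacaa => baca => bac

aa->a; bc->a; ca->c; cbb->ba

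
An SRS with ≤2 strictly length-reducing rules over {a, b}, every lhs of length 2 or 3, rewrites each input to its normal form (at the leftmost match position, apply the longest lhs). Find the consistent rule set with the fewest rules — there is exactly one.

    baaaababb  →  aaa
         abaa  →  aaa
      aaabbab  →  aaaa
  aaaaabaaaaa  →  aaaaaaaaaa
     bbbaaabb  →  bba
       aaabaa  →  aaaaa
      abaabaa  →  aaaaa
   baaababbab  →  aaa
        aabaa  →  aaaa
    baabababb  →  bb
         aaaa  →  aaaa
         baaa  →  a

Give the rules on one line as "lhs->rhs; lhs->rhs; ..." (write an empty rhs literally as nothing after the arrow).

ab->a; baa->

  | baaaababb => aababb => aaabb => aaab => aaa
  | abaa => aaa
  | aaabbab => aaabab => aaaab => aaaa
  | aaaaabaaaaa => aaaaaaaaaa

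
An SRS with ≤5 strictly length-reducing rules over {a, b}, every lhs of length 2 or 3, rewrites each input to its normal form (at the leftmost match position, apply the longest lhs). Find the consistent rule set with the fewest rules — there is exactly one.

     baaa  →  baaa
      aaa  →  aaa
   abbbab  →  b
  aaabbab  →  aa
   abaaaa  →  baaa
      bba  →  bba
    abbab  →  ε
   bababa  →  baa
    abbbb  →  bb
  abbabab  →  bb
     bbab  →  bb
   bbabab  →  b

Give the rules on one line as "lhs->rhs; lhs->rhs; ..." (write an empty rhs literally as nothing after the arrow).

ab->; aba->b; abb->; bbb->ba

  | baaa
  | aaa
  | abbbab => bab => b
  | aaabbab => aaab => aa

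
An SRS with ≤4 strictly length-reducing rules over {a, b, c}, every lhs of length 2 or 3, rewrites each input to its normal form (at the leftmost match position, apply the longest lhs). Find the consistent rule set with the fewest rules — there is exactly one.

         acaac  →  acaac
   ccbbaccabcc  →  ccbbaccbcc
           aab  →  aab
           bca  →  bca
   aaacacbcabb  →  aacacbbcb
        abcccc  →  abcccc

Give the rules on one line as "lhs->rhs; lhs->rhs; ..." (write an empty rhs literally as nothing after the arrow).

aaa->aa; cab->bc; cca->cc

  | acaac
  | ccbbaccabcc => ccbbaccbcc
  | aab
  | bca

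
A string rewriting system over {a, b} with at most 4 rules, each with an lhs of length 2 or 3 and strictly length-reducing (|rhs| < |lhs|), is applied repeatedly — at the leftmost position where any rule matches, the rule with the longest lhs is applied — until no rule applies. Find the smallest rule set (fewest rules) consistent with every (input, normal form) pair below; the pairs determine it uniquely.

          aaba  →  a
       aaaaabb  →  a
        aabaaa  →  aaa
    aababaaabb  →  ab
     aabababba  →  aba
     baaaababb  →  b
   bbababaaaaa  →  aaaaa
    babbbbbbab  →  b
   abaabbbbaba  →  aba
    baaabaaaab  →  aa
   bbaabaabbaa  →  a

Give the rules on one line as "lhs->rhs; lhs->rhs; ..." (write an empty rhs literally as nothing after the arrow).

  | aaba => a
  | aaaaabb => aaab => a
  | aabaaa => aaa
  | aababaaabb => abaaabb => aaabb => ab

aab->; baa->a; bab->; bbb->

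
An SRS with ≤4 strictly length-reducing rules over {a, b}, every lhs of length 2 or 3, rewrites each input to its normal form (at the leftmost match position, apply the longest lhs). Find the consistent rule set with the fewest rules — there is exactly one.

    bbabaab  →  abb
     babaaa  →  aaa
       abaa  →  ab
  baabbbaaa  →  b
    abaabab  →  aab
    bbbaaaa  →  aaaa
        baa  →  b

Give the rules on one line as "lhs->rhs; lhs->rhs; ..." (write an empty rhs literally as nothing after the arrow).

  | bbabaab => abaab => abab => abb
  | babaaa => bbaaa => aaa
  | abaa => aba => ab
  | baabbbaaa => babbbaaa => bbbbaaa => baaa => baa => ba => b

ba->b; bba->a; bbb->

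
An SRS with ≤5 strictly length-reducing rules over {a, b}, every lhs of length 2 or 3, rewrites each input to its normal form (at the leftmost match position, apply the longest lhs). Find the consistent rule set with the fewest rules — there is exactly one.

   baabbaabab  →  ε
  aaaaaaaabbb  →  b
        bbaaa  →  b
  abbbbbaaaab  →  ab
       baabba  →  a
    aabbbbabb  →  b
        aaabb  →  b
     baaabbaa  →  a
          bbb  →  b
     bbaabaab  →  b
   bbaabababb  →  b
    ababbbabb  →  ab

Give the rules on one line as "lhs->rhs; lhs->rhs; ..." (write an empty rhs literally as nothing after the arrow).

  | baabbaabab => abbaabab => abaabab => aabab => bbab => bab => ε
  | aaaaaaaabbb => baaaaaabbb => aaaaabbb => baaabbb => aabbb => bbbb => bbb => bb => b
  | bbaaa => baaa => aa => b
  | abbbbbaaaab => abbbbaaaab => abbbaaaab => abbaaaab => abaaaab => aaaab => baab => ab

aa->b; ba->; bab->; bb->b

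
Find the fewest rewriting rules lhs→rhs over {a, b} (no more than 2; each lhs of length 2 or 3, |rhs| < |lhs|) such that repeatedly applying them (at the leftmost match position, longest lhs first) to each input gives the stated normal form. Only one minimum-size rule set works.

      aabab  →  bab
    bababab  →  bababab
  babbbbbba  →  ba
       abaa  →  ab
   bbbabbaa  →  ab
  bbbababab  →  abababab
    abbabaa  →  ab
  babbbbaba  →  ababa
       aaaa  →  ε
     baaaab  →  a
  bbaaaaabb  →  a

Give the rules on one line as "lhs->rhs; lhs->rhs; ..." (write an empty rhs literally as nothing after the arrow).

aa->; bb->a

  | aabab => bab
  | bababab
  | babbbbbba => baabbbba => bbbbba => abbba => aaba => ba
  | abaa => ab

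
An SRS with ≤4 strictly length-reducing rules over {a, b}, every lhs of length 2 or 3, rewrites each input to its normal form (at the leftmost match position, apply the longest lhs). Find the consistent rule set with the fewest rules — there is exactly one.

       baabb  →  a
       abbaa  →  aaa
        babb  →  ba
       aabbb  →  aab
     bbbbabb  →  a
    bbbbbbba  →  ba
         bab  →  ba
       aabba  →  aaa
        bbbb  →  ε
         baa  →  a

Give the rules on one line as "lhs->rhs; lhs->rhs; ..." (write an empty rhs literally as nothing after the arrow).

baa->a; bab->ba; bb->

  | baabb => abb => a
  | abbaa => aaa
  | babb => bab => ba
  | aabbb => aab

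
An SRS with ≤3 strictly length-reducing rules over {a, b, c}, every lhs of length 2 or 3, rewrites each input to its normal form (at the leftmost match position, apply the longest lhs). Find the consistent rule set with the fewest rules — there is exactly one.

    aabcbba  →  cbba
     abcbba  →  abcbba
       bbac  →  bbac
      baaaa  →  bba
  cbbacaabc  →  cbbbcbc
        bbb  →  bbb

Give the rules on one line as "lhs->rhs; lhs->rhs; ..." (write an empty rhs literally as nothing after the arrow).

aaa->bc; aab->; ca->a

  | aabcbba => cbba
  | abcbba
  | bbac
  | baaaa => bbca => bba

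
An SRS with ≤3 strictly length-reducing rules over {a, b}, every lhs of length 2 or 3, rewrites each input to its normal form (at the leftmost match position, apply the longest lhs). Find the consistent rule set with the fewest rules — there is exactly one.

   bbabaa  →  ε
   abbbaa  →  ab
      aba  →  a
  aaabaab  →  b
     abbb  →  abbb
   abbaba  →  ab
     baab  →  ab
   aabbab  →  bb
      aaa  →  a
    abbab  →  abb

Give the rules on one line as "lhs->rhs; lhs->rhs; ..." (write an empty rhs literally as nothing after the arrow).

  | bbabaa => bbaa => ba => ε
  | abbbaa => abba => ab
  | aba => a
  | aaabaab => abaab => aab => b

aa->; ba->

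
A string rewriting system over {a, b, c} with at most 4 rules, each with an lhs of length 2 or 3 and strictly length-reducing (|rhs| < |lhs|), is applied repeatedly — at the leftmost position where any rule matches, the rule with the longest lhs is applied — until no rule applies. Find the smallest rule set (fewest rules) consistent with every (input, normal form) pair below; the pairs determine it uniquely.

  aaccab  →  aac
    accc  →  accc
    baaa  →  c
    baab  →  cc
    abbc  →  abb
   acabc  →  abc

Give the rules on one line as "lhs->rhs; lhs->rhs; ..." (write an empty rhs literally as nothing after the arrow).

baa->cc; bbc->bb; ca->; cb->c

  | aaccab => aacb => aac
  | accc
  | baaa => cca => c
  | baab => ccb => cc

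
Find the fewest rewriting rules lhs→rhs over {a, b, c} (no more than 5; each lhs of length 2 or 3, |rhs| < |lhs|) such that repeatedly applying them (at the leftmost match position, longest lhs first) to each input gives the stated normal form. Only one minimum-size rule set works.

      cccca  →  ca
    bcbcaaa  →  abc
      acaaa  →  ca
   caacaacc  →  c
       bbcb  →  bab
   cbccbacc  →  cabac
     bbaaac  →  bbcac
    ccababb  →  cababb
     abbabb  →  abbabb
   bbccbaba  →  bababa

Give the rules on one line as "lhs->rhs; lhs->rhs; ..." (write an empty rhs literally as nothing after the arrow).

aa->c; bcb->ab; caa->a; cc->c

  | cccca => ccca => cca => ca
  | bcbcaaa => abcaaa => abaa => abc
  | acaaa => aaa => ca
  | caacaacc => acaacc => aacc => ccc => cc => c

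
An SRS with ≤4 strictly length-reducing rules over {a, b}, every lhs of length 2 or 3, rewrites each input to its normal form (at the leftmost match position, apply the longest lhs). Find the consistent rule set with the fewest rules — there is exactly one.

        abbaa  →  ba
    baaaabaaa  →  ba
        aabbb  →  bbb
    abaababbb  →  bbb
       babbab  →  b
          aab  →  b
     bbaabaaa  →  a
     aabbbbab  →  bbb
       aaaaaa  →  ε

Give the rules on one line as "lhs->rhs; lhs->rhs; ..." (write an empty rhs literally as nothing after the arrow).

  | abbaa => baa => ba
  | baaaabaaa => baaabaaa => baabaaa => babaaa => baaa => baa => ba
  | aabbb => bbb
  | abaababbb => aababbb => babbb => bbb

aa->; ab->; baa->ba; bba->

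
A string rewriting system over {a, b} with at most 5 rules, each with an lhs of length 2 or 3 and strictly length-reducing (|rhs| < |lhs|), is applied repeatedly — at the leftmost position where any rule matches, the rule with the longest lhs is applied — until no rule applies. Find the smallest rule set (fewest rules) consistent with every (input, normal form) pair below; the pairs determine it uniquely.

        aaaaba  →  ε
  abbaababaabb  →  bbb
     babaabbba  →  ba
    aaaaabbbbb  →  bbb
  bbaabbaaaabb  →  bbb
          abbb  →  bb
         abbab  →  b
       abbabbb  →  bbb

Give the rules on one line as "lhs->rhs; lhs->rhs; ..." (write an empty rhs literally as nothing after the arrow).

  | aaaaba => aba => ab => ε
  | abbaababaabb => baababaabb => baabbaabb => babaabb => bababb => babbb => bbb
  | babaabbba => bababbba => babbbba => bbbba => bbba => bba => ba
  | aaaaabbbbb => aabbbbb => abbbb => bbb

aaa->; ab->; aba->ab; bba->ba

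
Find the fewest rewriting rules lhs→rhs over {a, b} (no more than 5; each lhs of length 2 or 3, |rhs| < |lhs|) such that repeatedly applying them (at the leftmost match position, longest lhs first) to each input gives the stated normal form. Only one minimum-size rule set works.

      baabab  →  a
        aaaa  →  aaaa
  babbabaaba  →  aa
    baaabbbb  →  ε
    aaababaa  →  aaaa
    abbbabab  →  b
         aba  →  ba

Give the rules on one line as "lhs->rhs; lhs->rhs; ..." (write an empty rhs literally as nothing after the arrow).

  | baabab => aabab => aab => a
  | aaaa
  | babbabaaba => bbbabaaba => babaaba => bbaaba => aaba => aa
  | baaabbbb => aaabbbb => aabbb => abb => bb => ε

aab->a; ab->b; baa->aa; bb->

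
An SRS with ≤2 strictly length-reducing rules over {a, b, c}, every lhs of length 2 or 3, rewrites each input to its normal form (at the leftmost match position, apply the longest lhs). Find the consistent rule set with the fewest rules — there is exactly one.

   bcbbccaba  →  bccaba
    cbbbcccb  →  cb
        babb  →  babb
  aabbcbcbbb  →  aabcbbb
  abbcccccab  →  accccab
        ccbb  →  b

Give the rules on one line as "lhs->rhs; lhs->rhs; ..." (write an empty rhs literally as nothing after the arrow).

  | bcbbccaba => bccaba
  | cbbbcccb => cbccb => cb
  | babb
  | aabbcbcbbb => aabcbbb

bbc->; ccb->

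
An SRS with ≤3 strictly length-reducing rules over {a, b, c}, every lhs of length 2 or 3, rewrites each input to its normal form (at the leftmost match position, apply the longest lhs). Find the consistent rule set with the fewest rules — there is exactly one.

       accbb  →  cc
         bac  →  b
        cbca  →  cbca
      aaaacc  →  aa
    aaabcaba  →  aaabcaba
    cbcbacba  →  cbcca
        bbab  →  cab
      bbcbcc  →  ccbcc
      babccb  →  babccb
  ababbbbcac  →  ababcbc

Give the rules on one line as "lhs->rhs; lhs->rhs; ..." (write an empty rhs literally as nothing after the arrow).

ac->; bb->c; bbb->bc

  | accbb => cbb => cc
  | bac => b
  | cbca
  | aaaacc => aaac => aa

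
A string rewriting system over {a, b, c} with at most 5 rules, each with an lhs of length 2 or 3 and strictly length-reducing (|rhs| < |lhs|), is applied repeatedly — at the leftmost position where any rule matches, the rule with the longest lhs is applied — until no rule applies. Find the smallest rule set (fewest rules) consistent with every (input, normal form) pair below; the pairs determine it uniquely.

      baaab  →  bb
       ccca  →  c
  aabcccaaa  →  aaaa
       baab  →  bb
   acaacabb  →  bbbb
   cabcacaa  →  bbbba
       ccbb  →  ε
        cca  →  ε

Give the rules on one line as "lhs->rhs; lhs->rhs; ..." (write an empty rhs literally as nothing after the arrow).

ab->b; abc->a; ca->b; cb->

  | baaab => baab => bab => bb
  | ccca => ccb => c
  | aabcccaaa => aaccaaa => aacbaa => aaaa
  | baab => bab => bb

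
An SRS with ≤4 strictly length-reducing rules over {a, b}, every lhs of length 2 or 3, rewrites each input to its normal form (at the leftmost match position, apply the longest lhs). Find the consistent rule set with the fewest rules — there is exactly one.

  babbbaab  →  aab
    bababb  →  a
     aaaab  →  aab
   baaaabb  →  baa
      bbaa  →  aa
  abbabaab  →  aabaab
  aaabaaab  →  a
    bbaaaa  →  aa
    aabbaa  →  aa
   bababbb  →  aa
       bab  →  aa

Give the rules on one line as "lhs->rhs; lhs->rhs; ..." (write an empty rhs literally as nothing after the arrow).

  | babbbaab => aabbaab => aaaab => aab
  | bababb => aaabb => abb => a
  | aaaab => aab
  | baaaabb => baabb => baa

aaa->a; bab->aa; bb->; bbb->a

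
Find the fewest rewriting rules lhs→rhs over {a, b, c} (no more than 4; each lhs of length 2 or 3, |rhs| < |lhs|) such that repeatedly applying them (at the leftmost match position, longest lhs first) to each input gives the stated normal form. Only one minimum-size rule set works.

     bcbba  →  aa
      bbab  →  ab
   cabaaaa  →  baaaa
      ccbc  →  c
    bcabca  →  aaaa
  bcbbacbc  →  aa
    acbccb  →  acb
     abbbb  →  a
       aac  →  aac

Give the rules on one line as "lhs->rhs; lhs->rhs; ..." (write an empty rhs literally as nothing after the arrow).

  | bcbba => abba => aa
  | bbab => ab
  | cabaaaa => baaaa
  | ccbc => cca => c

bb->; bc->a; ca->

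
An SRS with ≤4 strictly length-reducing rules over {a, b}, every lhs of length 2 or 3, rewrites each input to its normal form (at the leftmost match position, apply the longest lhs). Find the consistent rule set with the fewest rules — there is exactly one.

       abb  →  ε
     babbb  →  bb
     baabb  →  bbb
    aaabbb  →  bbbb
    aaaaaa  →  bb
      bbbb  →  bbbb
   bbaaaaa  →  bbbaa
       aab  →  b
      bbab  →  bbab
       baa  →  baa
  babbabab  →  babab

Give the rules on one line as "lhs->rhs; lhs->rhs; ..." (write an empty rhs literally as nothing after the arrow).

  | abb => ε
  | babbb => bb
  | baabb => bbb
  | aaabbb => bbbb

aaa->b; aab->b; abb->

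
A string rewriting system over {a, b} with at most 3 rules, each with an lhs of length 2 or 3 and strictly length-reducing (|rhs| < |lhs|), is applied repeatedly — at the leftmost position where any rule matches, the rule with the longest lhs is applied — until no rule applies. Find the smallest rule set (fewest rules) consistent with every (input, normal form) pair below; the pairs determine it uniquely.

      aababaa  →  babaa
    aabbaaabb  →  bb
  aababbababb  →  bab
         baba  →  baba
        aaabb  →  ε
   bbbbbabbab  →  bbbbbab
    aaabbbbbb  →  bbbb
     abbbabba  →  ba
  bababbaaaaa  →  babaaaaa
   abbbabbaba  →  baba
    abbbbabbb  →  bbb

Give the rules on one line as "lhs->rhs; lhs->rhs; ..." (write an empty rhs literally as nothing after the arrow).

aab->b; abb->

  | aababaa => babaa
  | aabbaaabb => bbaaabb => bbabb => bb
  | aababbababb => babbababb => bababb => bab
  | baba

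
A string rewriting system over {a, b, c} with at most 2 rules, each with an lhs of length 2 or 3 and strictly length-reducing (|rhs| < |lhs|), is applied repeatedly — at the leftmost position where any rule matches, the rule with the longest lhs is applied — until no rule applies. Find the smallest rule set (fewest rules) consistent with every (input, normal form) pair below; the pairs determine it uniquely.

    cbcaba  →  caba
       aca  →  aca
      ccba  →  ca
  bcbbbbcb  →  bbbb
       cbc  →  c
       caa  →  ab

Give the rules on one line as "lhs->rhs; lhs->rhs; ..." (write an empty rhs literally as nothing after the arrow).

caa->ab; cb->

  | cbcaba => caba
  | aca
  | ccba => ca
  | bcbbbbcb => bbbbcb => bbbb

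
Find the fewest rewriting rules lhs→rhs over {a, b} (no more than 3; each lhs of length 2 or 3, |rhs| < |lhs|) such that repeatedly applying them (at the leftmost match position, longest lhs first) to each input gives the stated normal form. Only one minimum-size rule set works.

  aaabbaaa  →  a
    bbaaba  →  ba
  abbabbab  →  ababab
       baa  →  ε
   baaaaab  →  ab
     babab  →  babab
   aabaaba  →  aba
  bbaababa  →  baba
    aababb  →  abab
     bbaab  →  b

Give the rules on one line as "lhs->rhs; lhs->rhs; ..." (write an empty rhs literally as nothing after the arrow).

aa->a; baa->; bb->b

  | aaabbaaa => aabbaaa => abbaaa => abaaa => aa => a
  | bbaaba => baaba => ba
  | abbabbab => ababbab => ababab
  | baa => ε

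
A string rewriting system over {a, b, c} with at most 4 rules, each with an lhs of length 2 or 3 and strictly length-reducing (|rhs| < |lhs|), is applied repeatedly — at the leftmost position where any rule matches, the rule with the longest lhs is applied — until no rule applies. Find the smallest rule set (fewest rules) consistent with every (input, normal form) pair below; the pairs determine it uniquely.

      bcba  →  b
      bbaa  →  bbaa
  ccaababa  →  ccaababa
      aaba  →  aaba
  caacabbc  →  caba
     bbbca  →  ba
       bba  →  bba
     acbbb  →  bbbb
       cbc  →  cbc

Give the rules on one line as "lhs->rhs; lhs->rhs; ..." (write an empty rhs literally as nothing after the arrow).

  | bcba => b
  | bbaa
  | ccaababa
  | aaba

ac->b; bbc->; cba->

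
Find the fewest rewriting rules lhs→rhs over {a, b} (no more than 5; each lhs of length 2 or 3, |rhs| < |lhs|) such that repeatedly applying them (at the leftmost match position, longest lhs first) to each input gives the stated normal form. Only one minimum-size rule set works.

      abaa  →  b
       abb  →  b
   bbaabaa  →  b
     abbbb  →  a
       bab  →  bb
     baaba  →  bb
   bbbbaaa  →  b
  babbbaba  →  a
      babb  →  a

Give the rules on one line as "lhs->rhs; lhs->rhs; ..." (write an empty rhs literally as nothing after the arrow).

  | abaa => aa => b
  | abb => b
  | bbaabaa => bbabaa => bbbaa => aaa => ba => b
  | abbbb => bbb => a

aa->b; ab->; ba->b; bbb->a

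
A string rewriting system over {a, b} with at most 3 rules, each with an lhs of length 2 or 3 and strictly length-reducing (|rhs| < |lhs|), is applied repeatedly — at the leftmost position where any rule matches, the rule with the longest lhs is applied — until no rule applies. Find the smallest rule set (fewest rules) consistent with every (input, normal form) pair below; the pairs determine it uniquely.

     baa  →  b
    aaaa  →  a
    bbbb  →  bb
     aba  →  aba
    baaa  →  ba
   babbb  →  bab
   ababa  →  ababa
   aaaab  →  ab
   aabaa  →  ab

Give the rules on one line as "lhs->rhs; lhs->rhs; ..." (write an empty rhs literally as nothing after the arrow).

aa->a; baa->b; bbb->b

  | baa => b
  | aaaa => aaa => aa => a
  | bbbb => bb
  | aba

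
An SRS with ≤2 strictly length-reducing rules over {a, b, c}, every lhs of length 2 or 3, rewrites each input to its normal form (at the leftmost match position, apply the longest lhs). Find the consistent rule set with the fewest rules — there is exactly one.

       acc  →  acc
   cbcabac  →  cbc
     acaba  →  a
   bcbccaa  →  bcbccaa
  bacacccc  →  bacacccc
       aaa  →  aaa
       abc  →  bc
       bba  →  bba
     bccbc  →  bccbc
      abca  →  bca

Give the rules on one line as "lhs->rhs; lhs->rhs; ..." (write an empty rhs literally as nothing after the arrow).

  | acc
  | cbcabac => cbcbac => cbc
  | acaba => acba => a
  | bcbccaa

ab->b; cba->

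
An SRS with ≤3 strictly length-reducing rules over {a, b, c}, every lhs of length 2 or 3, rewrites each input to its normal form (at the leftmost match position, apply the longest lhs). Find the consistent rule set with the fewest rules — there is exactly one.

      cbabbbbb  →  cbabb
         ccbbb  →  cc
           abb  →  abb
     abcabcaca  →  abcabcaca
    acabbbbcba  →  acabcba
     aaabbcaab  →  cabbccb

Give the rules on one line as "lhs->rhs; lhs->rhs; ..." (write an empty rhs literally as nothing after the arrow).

aa->c; bbb->

  | cbabbbbb => cbabb
  | ccbbb => cc
  | abb
  | abcabcaca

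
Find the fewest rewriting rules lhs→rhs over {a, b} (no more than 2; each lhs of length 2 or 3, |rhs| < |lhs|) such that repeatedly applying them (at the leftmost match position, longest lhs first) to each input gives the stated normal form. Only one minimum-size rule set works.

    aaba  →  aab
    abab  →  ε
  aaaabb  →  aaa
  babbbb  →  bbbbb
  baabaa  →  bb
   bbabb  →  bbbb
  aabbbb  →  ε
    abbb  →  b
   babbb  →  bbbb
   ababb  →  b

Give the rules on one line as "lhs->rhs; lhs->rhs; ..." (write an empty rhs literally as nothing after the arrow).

abb->; ba->b

  | aaba => aab
  | abab => abb => ε
  | aaaabb => aaa
  | babbbb => bbbbb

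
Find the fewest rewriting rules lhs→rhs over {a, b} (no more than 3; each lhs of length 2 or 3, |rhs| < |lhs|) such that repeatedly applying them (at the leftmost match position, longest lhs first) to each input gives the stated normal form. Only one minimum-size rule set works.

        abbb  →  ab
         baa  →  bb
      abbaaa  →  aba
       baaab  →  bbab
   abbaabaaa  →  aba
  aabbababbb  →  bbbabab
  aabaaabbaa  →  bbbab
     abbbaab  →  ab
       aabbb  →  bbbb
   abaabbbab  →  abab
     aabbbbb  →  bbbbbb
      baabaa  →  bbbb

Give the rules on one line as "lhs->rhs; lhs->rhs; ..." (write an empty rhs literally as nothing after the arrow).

aa->b; abb->ab

  | abbb => abb => ab
  | baa => bb
  | abbaaa => abaaa => abba => aba
  | baaab => bbab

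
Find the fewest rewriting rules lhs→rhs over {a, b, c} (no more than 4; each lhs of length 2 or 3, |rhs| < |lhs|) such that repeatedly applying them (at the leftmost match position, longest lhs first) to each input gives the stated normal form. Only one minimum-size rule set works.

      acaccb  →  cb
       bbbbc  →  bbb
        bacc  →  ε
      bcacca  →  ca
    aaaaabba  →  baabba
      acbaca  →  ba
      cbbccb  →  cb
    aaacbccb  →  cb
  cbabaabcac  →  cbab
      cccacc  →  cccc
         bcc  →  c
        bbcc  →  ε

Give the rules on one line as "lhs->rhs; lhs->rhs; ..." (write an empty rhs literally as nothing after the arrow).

aaa->b; ac->; bc->

  | acaccb => accb => cb
  | bbbbc => bbb
  | bacc => bc => ε
  | bcacca => acca => ca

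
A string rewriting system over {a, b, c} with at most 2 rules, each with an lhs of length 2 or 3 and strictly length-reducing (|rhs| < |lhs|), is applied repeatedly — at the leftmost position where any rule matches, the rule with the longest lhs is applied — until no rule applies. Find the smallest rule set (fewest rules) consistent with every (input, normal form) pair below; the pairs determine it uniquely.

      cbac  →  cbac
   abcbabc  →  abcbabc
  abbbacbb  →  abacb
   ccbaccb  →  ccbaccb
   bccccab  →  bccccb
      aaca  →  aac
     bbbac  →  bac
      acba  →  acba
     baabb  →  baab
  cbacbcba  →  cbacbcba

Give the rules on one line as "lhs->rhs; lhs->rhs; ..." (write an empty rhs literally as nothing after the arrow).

  | cbac
  | abcbabc
  | abbbacbb => abbacbb => abacbb => abacb
  | ccbaccb

bb->b; ca->c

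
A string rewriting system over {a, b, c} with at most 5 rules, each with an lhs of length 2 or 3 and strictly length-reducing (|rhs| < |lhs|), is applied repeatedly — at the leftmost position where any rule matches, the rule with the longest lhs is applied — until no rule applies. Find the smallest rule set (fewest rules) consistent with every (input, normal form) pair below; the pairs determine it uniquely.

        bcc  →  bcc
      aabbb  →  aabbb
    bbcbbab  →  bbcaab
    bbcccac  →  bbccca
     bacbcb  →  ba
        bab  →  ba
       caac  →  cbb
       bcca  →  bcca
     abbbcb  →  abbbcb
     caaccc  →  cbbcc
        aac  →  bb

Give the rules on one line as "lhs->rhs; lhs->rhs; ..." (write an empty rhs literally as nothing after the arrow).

aac->bb; ac->a; bab->ba; bba->aa

  | bcc
  | aabbb
  | bbcbbab => bbcaab
  | bbcccac => bbccca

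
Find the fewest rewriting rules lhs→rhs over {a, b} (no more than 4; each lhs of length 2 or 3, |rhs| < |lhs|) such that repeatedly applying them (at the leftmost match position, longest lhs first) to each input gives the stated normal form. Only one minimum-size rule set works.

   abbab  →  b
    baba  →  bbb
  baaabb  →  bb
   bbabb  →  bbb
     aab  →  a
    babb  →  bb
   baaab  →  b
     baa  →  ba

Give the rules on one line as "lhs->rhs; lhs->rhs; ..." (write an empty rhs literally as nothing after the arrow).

ab->; aba->bb; baa->ba

  | abbab => bab => b
  | baba => bbb
  | baaabb => baabb => babb => bb
  | bbabb => bbb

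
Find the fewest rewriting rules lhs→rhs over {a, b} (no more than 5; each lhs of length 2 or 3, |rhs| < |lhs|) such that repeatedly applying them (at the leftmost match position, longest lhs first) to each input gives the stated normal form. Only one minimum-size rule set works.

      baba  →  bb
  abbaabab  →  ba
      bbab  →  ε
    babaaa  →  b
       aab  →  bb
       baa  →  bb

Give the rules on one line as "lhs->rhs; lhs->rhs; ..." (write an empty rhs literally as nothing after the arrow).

aa->b; ab->; bab->ba; bba->a

  | baba => baa => bb
  | abbaabab => baabab => bbbab => bab => ba
  | bbab => ab => ε
  | babaaa => baaaa => bbaa => aa => b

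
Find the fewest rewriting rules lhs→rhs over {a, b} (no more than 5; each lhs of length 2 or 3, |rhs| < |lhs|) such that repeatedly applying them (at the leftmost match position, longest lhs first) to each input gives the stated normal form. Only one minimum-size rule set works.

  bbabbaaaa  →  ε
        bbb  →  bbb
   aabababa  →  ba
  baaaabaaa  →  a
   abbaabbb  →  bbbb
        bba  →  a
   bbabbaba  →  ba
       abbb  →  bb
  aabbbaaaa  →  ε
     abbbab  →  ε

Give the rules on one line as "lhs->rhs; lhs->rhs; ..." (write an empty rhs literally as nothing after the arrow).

aa->; aaa->ba; ab->; bba->a

  | bbabbaaaa => abbaaaa => baaaa => bbaa => aa => ε
  | bbb
  | aabababa => bababa => baba => ba
  | baaaabaaa => bbaabaaa => aabaaa => baaa => bba => a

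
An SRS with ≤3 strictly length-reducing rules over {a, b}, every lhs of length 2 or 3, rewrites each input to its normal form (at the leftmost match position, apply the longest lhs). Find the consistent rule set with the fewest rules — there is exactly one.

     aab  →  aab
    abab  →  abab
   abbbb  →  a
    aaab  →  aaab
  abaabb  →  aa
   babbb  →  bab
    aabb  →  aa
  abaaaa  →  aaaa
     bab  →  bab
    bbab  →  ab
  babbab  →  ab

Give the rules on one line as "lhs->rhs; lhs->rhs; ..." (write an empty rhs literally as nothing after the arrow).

  | aab
  | abab
  | abbbb => abb => a
  | aaab

baa->a; bb->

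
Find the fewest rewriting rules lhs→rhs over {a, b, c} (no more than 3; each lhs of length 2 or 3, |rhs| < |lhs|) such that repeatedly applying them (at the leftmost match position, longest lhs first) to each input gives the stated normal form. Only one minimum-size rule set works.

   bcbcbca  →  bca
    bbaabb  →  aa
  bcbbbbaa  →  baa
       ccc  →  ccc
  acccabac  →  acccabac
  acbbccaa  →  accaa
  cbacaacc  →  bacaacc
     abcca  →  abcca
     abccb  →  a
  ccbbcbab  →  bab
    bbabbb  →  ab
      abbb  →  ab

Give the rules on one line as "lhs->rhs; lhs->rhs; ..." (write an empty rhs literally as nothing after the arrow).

bb->; cb->b

  | bcbcbca => bbcbca => cbca => bca
  | bbaabb => aabb => aa
  | bcbbbbaa => bbbbbaa => bbbaa => baa
  | ccc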